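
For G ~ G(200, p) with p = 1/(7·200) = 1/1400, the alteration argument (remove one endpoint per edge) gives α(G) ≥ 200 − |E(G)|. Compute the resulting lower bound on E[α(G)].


E[|E(G)|] = C(200, 2)·p = 19900 · (1/1400) = 199/14.
E[α(G)] ≥ n − E[|E(G)|] = 200 − 199/14 = 2601/14.
Numerically: ≈ 185.7857.
(This is only a lower bound; the true E[α(G)] may be larger.)

E[α(G)] ≥ 2601/14 ≈ 185.7857.


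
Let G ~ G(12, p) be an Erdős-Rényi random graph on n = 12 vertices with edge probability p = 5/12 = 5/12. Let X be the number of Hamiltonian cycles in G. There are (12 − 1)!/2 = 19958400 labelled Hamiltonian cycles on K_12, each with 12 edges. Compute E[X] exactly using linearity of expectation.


K_12 has (12 − 1)!/2 = 19958400 labelled Hamiltonian cycles.
For each such Hamiltonian cycle H, let X_H = 1 if all 12 edges of H are present in G. Then P[X_H = 1] = p^{12} = (5/12)^{12} = 244140625/8916100448256.
By linearity: E[X] = Σ_H E[X_H] = 19958400 · p^{12} = 19958400 · 244140625/8916100448256 = 469970703125/859963392.
Numerically: E[X] ≈ 546.5.

E[X] = 19958400 · (5/12)^{12} = 469970703125/859963392 ≈ 546.5.


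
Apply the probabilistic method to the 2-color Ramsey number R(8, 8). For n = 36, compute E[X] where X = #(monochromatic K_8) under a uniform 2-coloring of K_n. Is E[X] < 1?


E[X] = C(36, 8) · 2^{1 − 28} = 30260340 · 2^{−27} = 30260340/134217728.
As a reduced fraction: E[X] = 7565085/33554432 ≈ 0.225.
Is E[X] < 1? YES.
Since E[X] < 1, there exists a 2-coloring of K_{36} with no monochromatic K_8; hence R(8, 8) > 36.

E[X] = 7565085/33554432 ≈ 0.225; E[X] < 1, so R(8, 8) > 36.


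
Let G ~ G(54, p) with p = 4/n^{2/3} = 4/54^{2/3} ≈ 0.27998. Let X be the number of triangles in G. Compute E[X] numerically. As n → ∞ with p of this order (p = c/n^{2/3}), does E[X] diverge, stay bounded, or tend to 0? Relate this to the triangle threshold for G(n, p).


Number of potential triangles: C(54, 3) = 24804.
Each occurs with probability p³ ≈ (0.27998)³ ≈ 2.1947874e-02.
By linearity: E[X] = C(54, 3)·p³ ≈ 24804 · 2.1947874e-02 ≈ 544.39506.
Since α = 2/3 < 1, p = c/n^{2/3} ≫ 1/n is above the triangle threshold p ~ 1/n. Asymptotically E[X] ~ (c³/6)·n^{3(1−α)} = (4³/6)·n^{1} → ∞; triangles are abundant w.h.p.

E[X] ≈ 544.39506; in regime p = Θ(1/n^{2/3}) E[X] diverges (above the triangle threshold p ~ 1/n).


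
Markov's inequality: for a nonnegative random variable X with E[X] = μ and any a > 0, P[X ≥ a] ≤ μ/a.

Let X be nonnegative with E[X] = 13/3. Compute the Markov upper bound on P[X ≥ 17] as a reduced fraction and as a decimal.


μ = E[X] = 13/3, a = 17.
Markov: P[X ≥ 17] ≤ μ/a = (13/3)/17 = 13/51.
Numerically: ≈ 0.25490.
(Since a = 17 > μ = 4.33333, the bound 13/51 is < 1 and informative.)

P[X ≥ 17] ≤ 13/51 ≈ 0.25490.


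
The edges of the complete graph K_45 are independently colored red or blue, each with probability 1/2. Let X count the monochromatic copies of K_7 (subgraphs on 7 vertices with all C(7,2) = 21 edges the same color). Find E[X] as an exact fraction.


Let X = Σ_S X_S over the C(45, 7) = 45379620 subsets S of size 7, where X_S = 1 if the K_7 on S is monochromatic.
For a fixed S, the K_7 on S has C(7, 2) = 21 edges. P[all 21 edges red] = (1/2)^21, and likewise for blue, so P[monochromatic] = 2·(1/2)^21 = 2^{1 − 21} = 1/1048576.
By linearity: E[X] = C(45, 7) · 2^{1 − 21} = 45379620 · 1/1048576 = 11344905/262144.
Numerically: E[X] ≈ 43.277.

E[X] = C(45,7)·2^(1−C(7,2)) = 11344905/262144 ≈ 43.277.


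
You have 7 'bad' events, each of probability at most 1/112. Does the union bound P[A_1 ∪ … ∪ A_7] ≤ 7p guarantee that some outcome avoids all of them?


Union bound: P[∪_{i=1}^{7} A_i] ≤ Σ_i P[A_i] ≤ 7·p = 7·(1/112) = 1/16.
Numerically: 1/16 ≈ 0.062500.
Is 1/16 < 1? YES.
Since P[∪ A_i] ≤ 1/16 < 1, the complement has P[∩ A_i^c] ≥ 1 − 1/16 = 15/16 > 0, so some outcome avoids every A_i.

7·p = 1/16 ≈ 0.062500; existence CERTIFIED by the union bound.


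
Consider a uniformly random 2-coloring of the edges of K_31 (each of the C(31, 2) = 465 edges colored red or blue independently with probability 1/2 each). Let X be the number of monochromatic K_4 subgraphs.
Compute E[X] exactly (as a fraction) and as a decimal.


Let X = Σ_S X_S over the C(31, 4) = 31465 subsets S of size 4, where X_S = 1 if the K_4 on S is monochromatic.
For a fixed S, the K_4 on S has C(4, 2) = 6 edges. P[all 6 edges red] = (1/2)^6, and likewise for blue, so P[monochromatic] = 2·(1/2)^6 = 2^{1 − 6} = 1/32.
Summing: E[X] = C(31, 4) · 2^{1 − 6} = 31465 · 1/32 = 31465/32.
Numerically: E[X] ≈ 983.28125.

E[X] = C(31,4)·2^(1−C(4,2)) = 31465/32 ≈ 983.28125.


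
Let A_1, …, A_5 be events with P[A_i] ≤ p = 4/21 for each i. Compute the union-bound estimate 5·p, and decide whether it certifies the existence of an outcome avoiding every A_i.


Union bound: P[∪_{i=1}^{5} A_i] ≤ Σ_i P[A_i] ≤ 5·p = 5·(4/21) = 20/21.
Numerically: 20/21 ≈ 0.952381.
Is 20/21 < 1? YES.
Since P[∪ A_i] ≤ 20/21 < 1, the complement has P[∩ A_i^c] ≥ 1 − 20/21 = 1/21 > 0, so some outcome avoids every A_i.

5·p = 20/21 ≈ 0.952381; existence CERTIFIED by the union bound.


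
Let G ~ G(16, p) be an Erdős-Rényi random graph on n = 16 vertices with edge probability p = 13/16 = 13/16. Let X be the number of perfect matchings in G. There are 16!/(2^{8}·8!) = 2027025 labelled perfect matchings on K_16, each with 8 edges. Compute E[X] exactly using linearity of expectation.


K_16 has 16!/(2^{8}·8!) = 2027025 labelled perfect matchings.
For each such perfect matching H, let X_H = 1 if all 8 edges of H are present in G. Then P[X_H = 1] = p^{8} = (13/16)^{8} = 815730721/4294967296.
By linearity of expectation: E[X] = Σ_H E[X_H] = 2027025 · p^{8} = 2027025 · 815730721/4294967296 = 1653506564735025/4294967296.
Numerically: E[X] ≈ 384987.

E[X] = 2027025 · (13/16)^{8} = 1653506564735025/4294967296 ≈ 384987.


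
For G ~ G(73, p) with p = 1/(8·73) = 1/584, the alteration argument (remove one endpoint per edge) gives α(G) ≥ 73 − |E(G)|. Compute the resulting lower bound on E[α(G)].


E[|E(G)|] = C(73, 2)·p = 2628 · (1/584) = 9/2.
E[α(G)] ≥ n − E[|E(G)|] = 73 − 9/2 = 137/2.
Numerically: ≈ 68.500000.
(This is only a lower bound; the true E[α(G)] may be larger.)

E[α(G)] ≥ 137/2 ≈ 68.500000.


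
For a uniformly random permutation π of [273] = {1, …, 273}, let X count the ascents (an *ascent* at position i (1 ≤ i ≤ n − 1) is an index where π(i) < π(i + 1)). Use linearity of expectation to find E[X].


Write X = Σ X_I over i = 1, …, 272, with X_I the indicator of one ascent.
There are 272 indicators.
For each fixed i, the pair (π(i), π(i+1)) is a uniformly random ordered pair of distinct values from {1, …, 273}; by symmetry P[π(i) < π(i+1)] = 1/2.
By linearity: E[X] = 272 · (1/2) = (273 − 1) · (1/2) = 136 ≈ 136.000.

E[X] = 136 = 136.000.


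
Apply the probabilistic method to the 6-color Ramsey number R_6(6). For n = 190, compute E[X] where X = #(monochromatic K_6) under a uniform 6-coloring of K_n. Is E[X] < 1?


E[X] = C(190, 6) · 6^{1 − 15} = 60334683255 · 6^{−14} = 60334683255/78364164096.
As a reduced fraction: E[X] = 6703853695/8707129344 ≈ 0.769927.
Is E[X] < 1? YES.
Since E[X] < 1, there exists a 6-coloring of K_{190} with no monochromatic K_6; hence R_6(6) > 190.

E[X] = 6703853695/8707129344 ≈ 0.769927; E[X] < 1, so R_6(6) > 190.


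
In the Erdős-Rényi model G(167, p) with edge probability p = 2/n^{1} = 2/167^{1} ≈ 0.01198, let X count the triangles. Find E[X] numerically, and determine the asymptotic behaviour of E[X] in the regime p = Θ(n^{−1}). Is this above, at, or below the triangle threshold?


Number of potential triangles: C(167, 3) = 762355.
Each occurs with probability p³ ≈ (0.01198)³ ≈ 1.717673e-06.
By linearity: E[X] = C(167, 3)·p³ ≈ 762355 · 1.717673e-06 ≈ 1.3095.
Here α = 1, so p = 2/n is exactly at the triangle threshold p ~ 1/n. Asymptotically E[X] → c³/6 = 2³/6 = 4/3 ≈ 1.3333, a bounded constant. In this regime the triangle count is asymptotically Poisson(c³/6).

E[X] ≈ 1.3095; in regime p = Θ(1/n^{1}) E[X] stays bounded (at the triangle threshold p ~ 1/n).


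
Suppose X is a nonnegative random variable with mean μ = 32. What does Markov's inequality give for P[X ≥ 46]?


μ = E[X] = 32, a = 46.
Markov: P[X ≥ 46] ≤ μ/a = (32)/46 = 16/23.
Numerically: ≈ 0.695652.
(Since a = 46 > μ = 32.000000, the bound 16/23 is < 1 and informative.)

P[X ≥ 46] ≤ 16/23 ≈ 0.695652.


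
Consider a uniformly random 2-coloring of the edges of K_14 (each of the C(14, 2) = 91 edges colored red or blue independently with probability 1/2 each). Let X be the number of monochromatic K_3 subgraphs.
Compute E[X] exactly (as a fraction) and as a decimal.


Let X = Σ_S X_S over the C(14, 3) = 364 subsets S of size 3, where X_S = 1 if the K_3 on S is monochromatic.
For a fixed S, the K_3 on S has C(3, 2) = 3 edges. P[all 3 edges red] = (1/2)^3, and likewise for blue, so P[monochromatic] = 2·(1/2)^3 = 2^{1 − 3} = 1/4.
Summing: E[X] = C(14, 3) · 2^{1 − 3} = 364 · 1/4 = 91.
Numerically: E[X] ≈ 91.0000.

E[X] = C(14,3)·2^(1−C(3,2)) = 91 ≈ 91.0000.


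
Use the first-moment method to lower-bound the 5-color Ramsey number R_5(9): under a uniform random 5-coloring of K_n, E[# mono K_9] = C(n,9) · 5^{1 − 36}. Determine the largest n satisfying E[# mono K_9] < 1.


We need C(n, 9) · 5^{1 − 36} < 1, i.e. C(n, 9) < 5^{36 − 1} = 2910383045673370361328125.
Check values of n near the boundary:
  n = 2169: C(2169, 9) = 2879753360044504243499683; 2879753360044504243499683 < 2910383045673370361328125? YES
  n = 2170: C(2170, 9) = 2891746779868845075610510; 2891746779868845075610510 < 2910383045673370361328125? YES
  n = 2171: C(2171, 9) = 2903784578674959601827205; 2903784578674959601827205 < 2910383045673370361328125? YES
  n = 2172: C(2172, 9) = 2915866900084148060642020; 2915866900084148060642020 < 2910383045673370361328125? NO
  n = 2173: C(2173, 9) = 2927993888115921319674265; 2927993888115921319674265 < 2910383045673370361328125? NO
  n = 2174: C(2174, 9) = 2940165687188920530702934; 2940165687188920530702934 < 2910383045673370361328125? NO
The largest n with C(n, 9) < 2910383045673370361328125 is n = 2171 (where E[X] = 580756915734991920365441/582076609134674072265625 ≈ 0.998). Hence R_5(9) > 2171, i.e. R_5(9) ≥ 2172.

Largest n = 2171; hence R_5(9) > 2171.


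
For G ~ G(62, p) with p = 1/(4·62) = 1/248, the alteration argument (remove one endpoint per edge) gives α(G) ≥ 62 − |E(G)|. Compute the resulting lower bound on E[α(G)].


E[|E(G)|] = C(62, 2)·p = 1891 · (1/248) = 61/8.
E[α(G)] ≥ n − E[|E(G)|] = 62 − 61/8 = 435/8.
Numerically: ≈ 54.375000.
(This is only a lower bound; the true E[α(G)] may be larger.)

E[α(G)] ≥ 435/8 ≈ 54.375000.


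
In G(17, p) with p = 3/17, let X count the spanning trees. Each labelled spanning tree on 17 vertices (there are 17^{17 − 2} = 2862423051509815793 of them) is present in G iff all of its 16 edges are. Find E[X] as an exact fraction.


K_17 has 17^{17 − 2} = 2862423051509815793 labelled spanning trees.
For each such spanning tree H, let X_H = 1 if all 16 edges of H are present in G. Then P[X_H = 1] = p^{16} = (3/17)^{16} = 43046721/48661191875666868481.
By linearity: E[X] = Σ_H E[X_H] = 2862423051509815793 · p^{16} = 2862423051509815793 · 43046721/48661191875666868481 = 43046721/17.
Numerically: E[X] ≈ 2.5322e+06.

E[X] = 2862423051509815793 · (3/17)^{16} = 43046721/17 ≈ 2.5322e+06.


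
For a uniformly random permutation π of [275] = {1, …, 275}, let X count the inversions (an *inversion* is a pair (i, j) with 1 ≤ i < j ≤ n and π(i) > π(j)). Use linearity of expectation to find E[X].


Write X = Σ X_I over the C(275, 2) = 37675 pairs i < j, with X_I the indicator of one inversion.
There are 37675 indicators.
For each fixed pair i < j, the values π(i) and π(j) are two distinct elements of {1, …, 275} in uniformly random order; by symmetry P[π(i) > π(j)] = 1/2.
By linearity: E[X] = 37675 · (1/2) = C(275, 2) · (1/2) = 37675/2 = 37675/2 ≈ 18837.5000.

E[X] = 37675/2 = 18837.5000.


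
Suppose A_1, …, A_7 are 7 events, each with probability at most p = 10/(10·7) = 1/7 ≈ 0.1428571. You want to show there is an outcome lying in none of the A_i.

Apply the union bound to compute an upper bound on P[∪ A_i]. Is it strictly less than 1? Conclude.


Union bound: P[∪_{i=1}^{7} A_i] ≤ Σ_i P[A_i] ≤ 7·p = 7·(1/7) = 1.
Numerically: 1 ≈ 1.0000000.
Is 1 < 1? NO.
Since the bound 1 is ≥ 1, the union bound is uninformative here; it does NOT by itself certify existence.

7·p = 1 ≈ 1.0000000; existence NOT certified by the union bound.


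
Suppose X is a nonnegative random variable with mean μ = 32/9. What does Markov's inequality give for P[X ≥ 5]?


μ = E[X] = 32/9, a = 5.
Markov: P[X ≥ 5] ≤ μ/a = (32/9)/5 = 32/45.
Numerically: ≈ 0.71111.
(Since a = 5 > μ = 3.55556, the bound 32/45 is < 1 and informative.)

P[X ≥ 5] ≤ 32/45 ≈ 0.71111.


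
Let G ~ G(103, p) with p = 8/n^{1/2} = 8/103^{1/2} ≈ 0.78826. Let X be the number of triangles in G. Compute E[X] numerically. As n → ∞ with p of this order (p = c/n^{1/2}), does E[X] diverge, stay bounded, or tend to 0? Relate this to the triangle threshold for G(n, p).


Number of potential triangles: C(103, 3) = 176851.
Each occurs with probability p³ ≈ (0.78826)³ ≈ 4.8979475e-01.
By linearity: E[X] = C(103, 3)·p³ ≈ 176851 · 4.8979475e-01 ≈ 86620.69098.
Since α = 1/2 < 1, p = c/n^{1/2} ≫ 1/n is above the triangle threshold p ~ 1/n. Asymptotically E[X] ~ (c³/6)·n^{3(1−α)} = (8³/6)·n^{1.5} → ∞; triangles are abundant w.h.p.

E[X] ≈ 86620.69098; in regime p = Θ(1/n^{1/2}) E[X] diverges (above the triangle threshold p ~ 1/n).


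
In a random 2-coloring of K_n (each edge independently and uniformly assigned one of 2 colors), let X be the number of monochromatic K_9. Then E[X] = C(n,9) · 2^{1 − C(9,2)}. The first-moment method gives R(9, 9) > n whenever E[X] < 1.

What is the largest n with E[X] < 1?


We need C(n, 9) · 2^{1 − 36} < 1, i.e. C(n, 9) < 2^{36 − 1} = 34359738368.
Check values of n near the boundary:
  n = 61: C(61, 9) = 17341763505; 17341763505 < 34359738368? YES
  n = 62: C(62, 9) = 20286591270; 20286591270 < 34359738368? YES
  n = 63: C(63, 9) = 23667689815; 23667689815 < 34359738368? YES
  n = 64: C(64, 9) = 27540584512; 27540584512 < 34359738368? YES
  n = 65: C(65, 9) = 31966749880; 31966749880 < 34359738368? YES
  n = 66: C(66, 9) = 37014131440; 37014131440 < 34359738368? NO
  n = 67: C(67, 9) = 42757703560; 42757703560 < 34359738368? NO
The largest n with C(n, 9) < 34359738368 is n = 65 (where E[X] = 3995843735/4294967296 ≈ 0.9303549). Hence R(9, 9) > 65, i.e. R(9, 9) ≥ 66.

Largest n = 65; hence R(9, 9) > 65.


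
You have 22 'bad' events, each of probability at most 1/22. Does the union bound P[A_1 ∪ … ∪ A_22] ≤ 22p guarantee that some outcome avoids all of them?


Union bound: P[∪_{i=1}^{22} A_i] ≤ Σ_i P[A_i] ≤ 22·p = 22·(1/22) = 1.
Numerically: 1 ≈ 1.000.
Is 1 < 1? NO.
Since the bound 1 is ≥ 1, the union bound is uninformative here; it does NOT by itself certify existence.

22·p = 1 ≈ 1.000; existence NOT certified by the union bound.


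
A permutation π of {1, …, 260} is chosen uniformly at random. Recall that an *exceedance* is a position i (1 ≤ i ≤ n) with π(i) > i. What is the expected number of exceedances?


Write X = Σ_{i=1}^{260} X_i, where X_i = 1_{π(i) > i}.
For each fixed i, π(i) is uniform over {1, …, 260} (marginal of a uniform permutation), so P[π(i) > i] = (n − i)/n. Summing: Σ_{i=1}^{260} (n − i)/n = (0 + 1 + … + 259)/260 = 260(260 − 1)/(2·260) = (260 − 1)/2.
Hence E[X] = Σ_{i=1}^{260} (260 − i)/260 = 259/2 ≈ 129.500000.

E[X] = 259/2 = 129.500000.


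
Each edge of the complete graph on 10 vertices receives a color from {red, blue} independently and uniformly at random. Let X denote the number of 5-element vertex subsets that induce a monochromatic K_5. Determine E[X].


Let X = Σ_S X_S over the C(10, 5) = 252 subsets S of size 5, where X_S = 1 if the K_5 on S is monochromatic.
For a fixed S, the K_5 on S has C(5, 2) = 10 edges. P[all 10 edges red] = (1/2)^10, and likewise for blue, so P[monochromatic] = 2·(1/2)^10 = 2^{1 − 10} = 1/512.
Summing: E[X] = C(10, 5) · 2^{1 − 10} = 252 · 1/512 = 63/128.
Numerically: E[X] ≈ 0.49219.

E[X] = C(10,5)·2^(1−C(5,2)) = 63/128 ≈ 0.49219.


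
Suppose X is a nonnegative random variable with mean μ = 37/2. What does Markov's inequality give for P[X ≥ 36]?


μ = E[X] = 37/2, a = 36.
Markov: P[X ≥ 36] ≤ μ/a = (37/2)/36 = 37/72.
Numerically: ≈ 0.514.
(Since a = 36 > μ = 18.500, the bound 37/72 is < 1 and informative.)

P[X ≥ 36] ≤ 37/72 ≈ 0.514.


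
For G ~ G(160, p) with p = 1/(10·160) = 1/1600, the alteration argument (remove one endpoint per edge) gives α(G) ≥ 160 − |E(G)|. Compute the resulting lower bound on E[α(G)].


E[|E(G)|] = C(160, 2)·p = 12720 · (1/1600) = 159/20.
E[α(G)] ≥ n − E[|E(G)|] = 160 − 159/20 = 3041/20.
Numerically: ≈ 152.0500.
(This is only a lower bound; the true E[α(G)] may be larger.)

E[α(G)] ≥ 3041/20 ≈ 152.0500.


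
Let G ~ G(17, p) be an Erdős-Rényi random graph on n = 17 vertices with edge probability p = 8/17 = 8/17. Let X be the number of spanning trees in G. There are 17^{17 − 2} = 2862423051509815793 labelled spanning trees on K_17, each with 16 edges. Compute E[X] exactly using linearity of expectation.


K_17 has 17^{17 − 2} = 2862423051509815793 labelled spanning trees.
For each such spanning tree H, let X_H = 1 if all 16 edges of H are present in G. Then P[X_H = 1] = p^{16} = (8/17)^{16} = 281474976710656/48661191875666868481.
Summing the indicators: E[X] = Σ_H E[X_H] = 2862423051509815793 · p^{16} = 2862423051509815793 · 281474976710656/48661191875666868481 = 281474976710656/17.
Numerically: E[X] ≈ 1.65574e+13.

E[X] = 2862423051509815793 · (8/17)^{16} = 281474976710656/17 ≈ 1.65574e+13.


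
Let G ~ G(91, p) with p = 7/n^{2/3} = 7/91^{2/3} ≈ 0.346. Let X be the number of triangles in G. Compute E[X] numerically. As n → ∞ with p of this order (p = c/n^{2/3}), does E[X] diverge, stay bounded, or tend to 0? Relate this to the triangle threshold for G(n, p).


Number of potential triangles: C(91, 3) = 121485.
Each occurs with probability p³ ≈ (0.346)³ ≈ 4.142012e-02.
By linearity: E[X] = C(91, 3)·p³ ≈ 121485 · 4.142012e-02 ≈ 5031.9231.
Since α = 2/3 < 1, p = c/n^{2/3} ≫ 1/n is above the triangle threshold p ~ 1/n. Asymptotically E[X] ~ (c³/6)·n^{3(1−α)} = (7³/6)·n^{1} → ∞; triangles are abundant w.h.p.

E[X] ≈ 5031.9231; in regime p = Θ(1/n^{2/3}) E[X] diverges (above the triangle threshold p ~ 1/n).


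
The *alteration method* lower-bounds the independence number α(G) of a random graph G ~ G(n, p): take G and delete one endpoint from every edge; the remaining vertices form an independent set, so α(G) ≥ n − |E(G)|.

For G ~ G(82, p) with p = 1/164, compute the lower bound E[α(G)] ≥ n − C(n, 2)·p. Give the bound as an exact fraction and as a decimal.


E[|E(G)|] = C(82, 2)·p = 3321 · (1/164) = 81/4.
E[α(G)] ≥ n − E[|E(G)|] = 82 − 81/4 = 247/4.
Numerically: ≈ 61.750.
(This is only a lower bound; the true E[α(G)] may be larger.)

E[α(G)] ≥ 247/4 ≈ 61.750.


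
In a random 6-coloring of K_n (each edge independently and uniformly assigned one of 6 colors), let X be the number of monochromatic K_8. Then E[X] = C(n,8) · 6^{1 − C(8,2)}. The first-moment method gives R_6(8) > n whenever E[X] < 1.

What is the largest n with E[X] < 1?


We need C(n, 8) · 6^{1 − 28} < 1, i.e. C(n, 8) < 6^{28 − 1} = 1023490369077469249536.
Check values of n near the boundary:
  n = 1591: C(1591, 8) = 1000427749141189953870; 1000427749141189953870 < 1023490369077469249536? YES
  n = 1592: C(1592, 8) = 1005480414540892933435; 1005480414540892933435 < 1023490369077469249536? YES
  n = 1593: C(1593, 8) = 1010555394551193970323; 1010555394551193970323 < 1023490369077469249536? YES
  n = 1594: C(1594, 8) = 1015652773590544255167; 1015652773590544255167 < 1023490369077469249536? YES
  n = 1595: C(1595, 8) = 1020772636343363633895; 1020772636343363633895 < 1023490369077469249536? YES
  n = 1596: C(1596, 8) = 1025915067760710553965; 1025915067760710553965 < 1023490369077469249536? NO
The largest n with C(n, 8) < 1023490369077469249536 is n = 1595 (where E[X] = 113419181815929292655/113721152119718805504 ≈ 0.99734). Hence R_6(8) > 1595, i.e. R_6(8) ≥ 1596.

Largest n = 1595; hence R_6(8) > 1595.


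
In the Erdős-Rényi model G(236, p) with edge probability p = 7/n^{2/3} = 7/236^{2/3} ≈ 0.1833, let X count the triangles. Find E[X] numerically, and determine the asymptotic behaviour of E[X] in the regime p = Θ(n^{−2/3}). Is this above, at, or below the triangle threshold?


Number of potential triangles: C(236, 3) = 2162940.
Each occurs with probability p³ ≈ (0.1833)³ ≈ 6.158431e-03.
By linearity: E[X] = C(236, 3)·p³ ≈ 2162940 · 6.158431e-03 ≈ 13320.3178.
Since α = 2/3 < 1, p = c/n^{2/3} ≫ 1/n is above the triangle threshold p ~ 1/n. Asymptotically E[X] ~ (c³/6)·n^{3(1−α)} = (7³/6)·n^{1} → ∞; triangles are abundant w.h.p.

E[X] ≈ 13320.3178; in regime p = Θ(1/n^{2/3}) E[X] diverges (above the triangle threshold p ~ 1/n).


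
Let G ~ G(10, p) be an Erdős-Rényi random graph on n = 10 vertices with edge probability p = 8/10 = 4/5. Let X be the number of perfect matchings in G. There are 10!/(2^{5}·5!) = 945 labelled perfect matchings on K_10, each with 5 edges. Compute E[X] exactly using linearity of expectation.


K_10 has 10!/(2^{5}·5!) = 945 labelled perfect matchings.
For each such perfect matching H, let X_H = 1 if all 5 edges of H are present in G. Then P[X_H = 1] = p^{5} = (4/5)^{5} = 1024/3125.
By linearity of expectation: E[X] = Σ_H E[X_H] = 945 · p^{5} = 945 · 1024/3125 = 193536/625.
Numerically: E[X] ≈ 309.658.

E[X] = 945 · (4/5)^{5} = 193536/625 ≈ 309.658.


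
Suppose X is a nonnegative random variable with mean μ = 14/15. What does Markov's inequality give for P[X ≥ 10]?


μ = E[X] = 14/15, a = 10.
Markov: P[X ≥ 10] ≤ μ/a = (14/15)/10 = 7/75.
Numerically: ≈ 0.093.
(Since a = 10 > μ = 0.933, the bound 7/75 is < 1 and informative.)

P[X ≥ 10] ≤ 7/75 ≈ 0.093.


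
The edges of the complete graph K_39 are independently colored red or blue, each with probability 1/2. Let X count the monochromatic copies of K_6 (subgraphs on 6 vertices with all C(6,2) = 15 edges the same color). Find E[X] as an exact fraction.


Let X = Σ_S X_S over the C(39, 6) = 3262623 subsets S of size 6, where X_S = 1 if the K_6 on S is monochromatic.
For a fixed S, the K_6 on S has C(6, 2) = 15 edges. P[all 15 edges red] = (1/2)^15, and likewise for blue, so P[monochromatic] = 2·(1/2)^15 = 2^{1 − 15} = 1/16384.
By linearity: E[X] = C(39, 6) · 2^{1 − 15} = 3262623 · 1/16384 = 3262623/16384.
Numerically: E[X] ≈ 199.1347.

E[X] = C(39,6)·2^(1−C(6,2)) = 3262623/16384 ≈ 199.1347.


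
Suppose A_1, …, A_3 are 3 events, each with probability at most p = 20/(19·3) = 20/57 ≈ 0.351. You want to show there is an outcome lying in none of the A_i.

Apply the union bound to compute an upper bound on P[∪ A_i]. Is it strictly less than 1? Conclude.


Union bound: P[∪_{i=1}^{3} A_i] ≤ Σ_i P[A_i] ≤ 3·p = 3·(20/57) = 20/19.
Numerically: 20/19 ≈ 1.053.
Is 20/19 < 1? NO.
Since the bound 20/19 is ≥ 1, the union bound is uninformative here; it does NOT by itself certify existence.

3·p = 20/19 ≈ 1.053; existence NOT certified by the union bound.


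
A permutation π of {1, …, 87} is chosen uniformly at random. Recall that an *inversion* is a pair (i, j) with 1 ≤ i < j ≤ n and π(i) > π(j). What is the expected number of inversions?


Write X = Σ X_I over the C(87, 2) = 3741 pairs i < j, with X_I the indicator of one inversion.
There are 3741 indicators.
For each fixed pair i < j, the values π(i) and π(j) are two distinct elements of {1, …, 87} in uniformly random order; by symmetry P[π(i) > π(j)] = 1/2.
By linearity: E[X] = 3741 · (1/2) = C(87, 2) · (1/2) = 3741/2 = 3741/2 ≈ 1870.5000.

E[X] = 3741/2 = 1870.5000.


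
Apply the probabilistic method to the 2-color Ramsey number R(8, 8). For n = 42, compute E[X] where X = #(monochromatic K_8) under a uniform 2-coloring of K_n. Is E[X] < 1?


E[X] = C(42, 8) · 2^{1 − 28} = 118030185 · 2^{−27} = 118030185/134217728.
As a reduced fraction: E[X] = 118030185/134217728 ≈ 0.879393.
Is E[X] < 1? YES.
Since E[X] < 1, there exists a 2-coloring of K_{42} with no monochromatic K_8; hence R(8, 8) > 42.

E[X] = 118030185/134217728 ≈ 0.879393; E[X] < 1, so R(8, 8) > 42.


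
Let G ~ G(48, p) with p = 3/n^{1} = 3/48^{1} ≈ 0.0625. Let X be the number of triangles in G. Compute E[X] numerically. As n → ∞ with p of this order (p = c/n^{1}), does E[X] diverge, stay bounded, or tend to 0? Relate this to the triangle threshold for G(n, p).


Number of potential triangles: C(48, 3) = 17296.
Each occurs with probability p³ ≈ (0.0625)³ ≈ 2.441406e-04.
By linearity: E[X] = C(48, 3)·p³ ≈ 17296 · 2.441406e-04 ≈ 4.2227.
Here α = 1, so p = 3/n is exactly at the triangle threshold p ~ 1/n. Asymptotically E[X] → c³/6 = 3³/6 = 9/2 ≈ 4.5000, a bounded constant. In this regime the triangle count is asymptotically Poisson(c³/6).

E[X] ≈ 4.2227; in regime p = Θ(1/n^{1}) E[X] stays bounded (at the triangle threshold p ~ 1/n).


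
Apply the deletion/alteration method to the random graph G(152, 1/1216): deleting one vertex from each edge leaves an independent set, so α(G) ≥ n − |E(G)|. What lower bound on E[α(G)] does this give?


E[|E(G)|] = C(152, 2)·p = 11476 · (1/1216) = 151/16.
E[α(G)] ≥ n − E[|E(G)|] = 152 − 151/16 = 2281/16.
Numerically: ≈ 142.562.
(This is only a lower bound; the true E[α(G)] may be larger.)

E[α(G)] ≥ 2281/16 ≈ 142.562.


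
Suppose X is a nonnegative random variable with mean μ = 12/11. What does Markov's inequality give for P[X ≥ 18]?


μ = E[X] = 12/11, a = 18.
Markov: P[X ≥ 18] ≤ μ/a = (12/11)/18 = 2/33.
Numerically: ≈ 0.0606.
(Since a = 18 > μ = 1.0909, the bound 2/33 is < 1 and informative.)

P[X ≥ 18] ≤ 2/33 ≈ 0.0606.


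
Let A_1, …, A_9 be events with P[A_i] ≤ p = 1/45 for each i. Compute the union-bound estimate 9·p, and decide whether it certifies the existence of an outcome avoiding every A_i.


Union bound: P[∪_{i=1}^{9} A_i] ≤ Σ_i P[A_i] ≤ 9·p = 9·(1/45) = 1/5.
Numerically: 1/5 ≈ 0.200.
Is 1/5 < 1? YES.
Since P[∪ A_i] ≤ 1/5 < 1, the complement has P[∩ A_i^c] ≥ 1 − 1/5 = 4/5 > 0, so some outcome avoids every A_i.

9·p = 1/5 ≈ 0.200; existence CERTIFIED by the union bound.


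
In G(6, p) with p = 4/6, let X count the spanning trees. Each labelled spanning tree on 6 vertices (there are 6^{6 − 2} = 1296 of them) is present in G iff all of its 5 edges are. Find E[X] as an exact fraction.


K_6 has 6^{6 − 2} = 1296 labelled spanning trees.
For each such spanning tree H, let X_H = 1 if all 5 edges of H are present in G. Then P[X_H = 1] = p^{5} = (2/3)^{5} = 32/243.
By linearity: E[X] = Σ_H E[X_H] = 1296 · p^{5} = 1296 · 32/243 = 512/3.
Numerically: E[X] ≈ 170.7.

E[X] = 1296 · (2/3)^{5} = 512/3 ≈ 170.7.


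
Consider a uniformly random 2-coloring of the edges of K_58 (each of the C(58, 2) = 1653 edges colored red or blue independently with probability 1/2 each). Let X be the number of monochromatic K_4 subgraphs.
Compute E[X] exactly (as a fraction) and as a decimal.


Let X = Σ_S X_S over the C(58, 4) = 424270 subsets S of size 4, where X_S = 1 if the K_4 on S is monochromatic.
For a fixed S, the K_4 on S has C(4, 2) = 6 edges. P[all 6 edges red] = (1/2)^6, and likewise for blue, so P[monochromatic] = 2·(1/2)^6 = 2^{1 − 6} = 1/32.
By linearity of expectation: E[X] = C(58, 4) · 2^{1 − 6} = 424270 · 1/32 = 212135/16.
Numerically: E[X] ≈ 13258.43750.

E[X] = C(58,4)·2^(1−C(4,2)) = 212135/16 ≈ 13258.43750.


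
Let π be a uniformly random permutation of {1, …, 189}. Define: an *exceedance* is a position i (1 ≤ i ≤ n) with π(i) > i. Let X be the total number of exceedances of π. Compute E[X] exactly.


Write X = Σ_{i=1}^{189} X_i, where X_i = 1_{π(i) > i}.
For each fixed i, π(i) is uniform over {1, …, 189} (marginal of a uniform permutation), so P[π(i) > i] = (n − i)/n. Summing: Σ_{i=1}^{189} (n − i)/n = (0 + 1 + … + 188)/189 = 189(189 − 1)/(2·189) = (189 − 1)/2.
Hence E[X] = Σ_{i=1}^{189} (189 − i)/189 = 94 ≈ 94.00000.

E[X] = 94 = 94.00000.


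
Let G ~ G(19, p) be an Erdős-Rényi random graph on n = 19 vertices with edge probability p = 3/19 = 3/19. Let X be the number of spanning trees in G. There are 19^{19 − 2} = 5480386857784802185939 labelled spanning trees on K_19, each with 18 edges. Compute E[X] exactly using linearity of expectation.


K_19 has 19^{19 − 2} = 5480386857784802185939 labelled spanning trees.
For each such spanning tree H, let X_H = 1 if all 18 edges of H are present in G. Then P[X_H = 1] = p^{18} = (3/19)^{18} = 387420489/104127350297911241532841.
By linearity: E[X] = Σ_H E[X_H] = 5480386857784802185939 · p^{18} = 5480386857784802185939 · 387420489/104127350297911241532841 = 387420489/19.
Numerically: E[X] ≈ 2.0391e+07.

E[X] = 5480386857784802185939 · (3/19)^{18} = 387420489/19 ≈ 2.0391e+07.


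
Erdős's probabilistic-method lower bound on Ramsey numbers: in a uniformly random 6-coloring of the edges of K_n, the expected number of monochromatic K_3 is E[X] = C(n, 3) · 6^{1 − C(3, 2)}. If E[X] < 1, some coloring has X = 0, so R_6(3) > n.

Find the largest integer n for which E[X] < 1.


We need C(n, 3) · 6^{1 − 3} < 1, i.e. C(n, 3) < 6^{3 − 1} = 36.
Check values of n near the boundary:
  n = 6: C(6, 3) = 20; 20 < 36? YES
  n = 7: C(7, 3) = 35; 35 < 36? YES
  n = 8: C(8, 3) = 56; 56 < 36? NO
  n = 9: C(9, 3) = 84; 84 < 36? NO
  n = 10: C(10, 3) = 120; 120 < 36? NO
The largest n with C(n, 3) < 36 is n = 7 (where E[X] = 35/36 ≈ 0.97222). Hence R_6(3) > 7, i.e. R_6(3) ≥ 8.

Largest n = 7; hence R_6(3) > 7.


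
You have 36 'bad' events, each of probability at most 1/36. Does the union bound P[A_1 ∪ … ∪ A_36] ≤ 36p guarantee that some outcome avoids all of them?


Union bound: P[∪_{i=1}^{36} A_i] ≤ Σ_i P[A_i] ≤ 36·p = 36·(1/36) = 1.
Numerically: 1 ≈ 1.000.
Is 1 < 1? NO.
Since the bound 1 is ≥ 1, the union bound is uninformative here; it does NOT by itself certify existence.

36·p = 1 ≈ 1.000; existence NOT certified by the union bound.


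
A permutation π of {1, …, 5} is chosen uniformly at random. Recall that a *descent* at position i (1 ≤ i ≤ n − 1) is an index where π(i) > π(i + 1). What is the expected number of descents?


Write X = Σ X_I over i = 1, …, 4, with X_I the indicator of one descent.
There are 4 indicators.
For each fixed i, the pair (π(i), π(i+1)) is a uniformly random ordered pair of distinct values from {1, …, 5}; by symmetry P[π(i) > π(i+1)] = 1/2.
By linearity: E[X] = 4 · (1/2) = (5 − 1) · (1/2) = 2 ≈ 2.0000.

E[X] = 2 = 2.0000.


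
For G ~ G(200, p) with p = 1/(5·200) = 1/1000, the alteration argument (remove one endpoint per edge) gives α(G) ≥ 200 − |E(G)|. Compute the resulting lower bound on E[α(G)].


E[|E(G)|] = C(200, 2)·p = 19900 · (1/1000) = 199/10.
E[α(G)] ≥ n − E[|E(G)|] = 200 − 199/10 = 1801/10.
Numerically: ≈ 180.1000.
(This is only a lower bound; the true E[α(G)] may be larger.)

E[α(G)] ≥ 1801/10 ≈ 180.1000.


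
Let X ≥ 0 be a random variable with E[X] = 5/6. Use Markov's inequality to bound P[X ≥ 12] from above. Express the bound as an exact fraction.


μ = E[X] = 5/6, a = 12.
Markov: P[X ≥ 12] ≤ μ/a = (5/6)/12 = 5/72.
Numerically: ≈ 0.069.
(Since a = 12 > μ = 0.833, the bound 5/72 is < 1 and informative.)

P[X ≥ 12] ≤ 5/72 ≈ 0.069.


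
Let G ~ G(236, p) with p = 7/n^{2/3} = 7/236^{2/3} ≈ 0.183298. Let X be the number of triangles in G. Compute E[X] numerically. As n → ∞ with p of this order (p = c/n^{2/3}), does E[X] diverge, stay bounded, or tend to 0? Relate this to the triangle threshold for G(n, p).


Number of potential triangles: C(236, 3) = 2162940.
Each occurs with probability p³ ≈ (0.183298)³ ≈ 6.15843149e-03.
By linearity: E[X] = C(236, 3)·p³ ≈ 2162940 · 6.15843149e-03 ≈ 13320.317797.
Since α = 2/3 < 1, p = c/n^{2/3} ≫ 1/n is above the triangle threshold p ~ 1/n. Asymptotically E[X] ~ (c³/6)·n^{3(1−α)} = (7³/6)·n^{1} → ∞; triangles are abundant w.h.p.

E[X] ≈ 13320.317797; in regime p = Θ(1/n^{2/3}) E[X] diverges (above the triangle threshold p ~ 1/n).


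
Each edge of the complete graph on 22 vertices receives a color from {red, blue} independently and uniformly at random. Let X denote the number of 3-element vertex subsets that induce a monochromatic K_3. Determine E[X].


Let X = Σ_S X_S over the C(22, 3) = 1540 subsets S of size 3, where X_S = 1 if the K_3 on S is monochromatic.
For a fixed S, the K_3 on S has C(3, 2) = 3 edges. P[all 3 edges red] = (1/2)^3, and likewise for blue, so P[monochromatic] = 2·(1/2)^3 = 2^{1 − 3} = 1/4.
By linearity: E[X] = C(22, 3) · 2^{1 − 3} = 1540 · 1/4 = 385.
Numerically: E[X] ≈ 385.00000.

E[X] = C(22,3)·2^(1−C(3,2)) = 385 ≈ 385.00000.


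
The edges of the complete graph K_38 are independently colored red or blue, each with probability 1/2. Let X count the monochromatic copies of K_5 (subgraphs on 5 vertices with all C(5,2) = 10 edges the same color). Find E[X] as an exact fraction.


Let X = Σ_S X_S over the C(38, 5) = 501942 subsets S of size 5, where X_S = 1 if the K_5 on S is monochromatic.
For a fixed S, the K_5 on S has C(5, 2) = 10 edges. P[all 10 edges red] = (1/2)^10, and likewise for blue, so P[monochromatic] = 2·(1/2)^10 = 2^{1 − 10} = 1/512.
Summing: E[X] = C(38, 5) · 2^{1 − 10} = 501942 · 1/512 = 250971/256.
Numerically: E[X] ≈ 980.35547.

E[X] = C(38,5)·2^(1−C(5,2)) = 250971/256 ≈ 980.35547.


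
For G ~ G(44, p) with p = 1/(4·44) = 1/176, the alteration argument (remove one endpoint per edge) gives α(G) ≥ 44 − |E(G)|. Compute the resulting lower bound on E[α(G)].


E[|E(G)|] = C(44, 2)·p = 946 · (1/176) = 43/8.
E[α(G)] ≥ n − E[|E(G)|] = 44 − 43/8 = 309/8.
Numerically: ≈ 38.625000.
(This is only a lower bound; the true E[α(G)] may be larger.)

E[α(G)] ≥ 309/8 ≈ 38.625000.


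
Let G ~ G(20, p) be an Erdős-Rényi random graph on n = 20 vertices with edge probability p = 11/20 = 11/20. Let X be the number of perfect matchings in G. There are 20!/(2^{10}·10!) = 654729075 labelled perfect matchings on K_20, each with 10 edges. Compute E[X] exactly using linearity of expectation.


K_20 has 20!/(2^{10}·10!) = 654729075 labelled perfect matchings.
For each such perfect matching H, let X_H = 1 if all 10 edges of H are present in G. Then P[X_H = 1] = p^{10} = (11/20)^{10} = 25937424601/10240000000000.
By linearity of expectation: E[X] = Σ_H E[X_H] = 654729075 · p^{10} = 654729075 · 25937424601/10240000000000 = 679279440675798963/409600000000.
Numerically: E[X] ≈ 1.6584e+06.

E[X] = 654729075 · (11/20)^{10} = 679279440675798963/409600000000 ≈ 1.6584e+06.


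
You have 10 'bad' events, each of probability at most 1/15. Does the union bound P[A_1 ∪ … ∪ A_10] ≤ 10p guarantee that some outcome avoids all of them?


Union bound: P[∪_{i=1}^{10} A_i] ≤ Σ_i P[A_i] ≤ 10·p = 10·(1/15) = 2/3.
Numerically: 2/3 ≈ 0.6667.
Is 2/3 < 1? YES.
Since P[∪ A_i] ≤ 2/3 < 1, the complement has P[∩ A_i^c] ≥ 1 − 2/3 = 1/3 > 0, so some outcome avoids every A_i.

10·p = 2/3 ≈ 0.6667; existence CERTIFIED by the union bound.


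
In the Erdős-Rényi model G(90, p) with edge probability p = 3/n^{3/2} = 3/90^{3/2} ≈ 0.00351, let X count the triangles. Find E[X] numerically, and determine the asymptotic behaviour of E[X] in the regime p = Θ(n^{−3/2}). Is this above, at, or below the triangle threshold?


Number of potential triangles: C(90, 3) = 117480.
Each occurs with probability p³ ≈ (0.00351)³ ≈ 4.33783e-08.
By linearity: E[X] = C(90, 3)·p³ ≈ 117480 · 4.33783e-08 ≈ 0.005.
Since α = 3/2 > 1, p = c/n^{3/2} = o(1/n) is below the triangle threshold p ~ 1/n. Asymptotically E[X] ~ (c³/6)·n^{3(1−α)} = (3³/6)·n^{-1.5} → 0, so by Markov's inequality G has no triangles w.h.p.

E[X] ≈ 0.005; in regime p = Θ(1/n^{3/2}) E[X] tends to 0 (below the triangle threshold p ~ 1/n).


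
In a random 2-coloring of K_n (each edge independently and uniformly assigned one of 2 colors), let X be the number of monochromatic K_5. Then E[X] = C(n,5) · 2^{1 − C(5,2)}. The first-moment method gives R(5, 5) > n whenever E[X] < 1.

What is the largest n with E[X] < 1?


We need C(n, 5) · 2^{1 − 10} < 1, i.e. C(n, 5) < 2^{10 − 1} = 512.
Check values of n near the boundary:
  n = 10: C(10, 5) = 252; 252 < 512? YES
  n = 11: C(11, 5) = 462; 462 < 512? YES
  n = 12: C(12, 5) = 792; 792 < 512? NO
  n = 13: C(13, 5) = 1287; 1287 < 512? NO
The largest n with C(n, 5) < 512 is n = 11 (where E[X] = 231/256 ≈ 0.90234). Hence R(5, 5) > 11, i.e. R(5, 5) ≥ 12.

Largest n = 11; hence R(5, 5) > 11.


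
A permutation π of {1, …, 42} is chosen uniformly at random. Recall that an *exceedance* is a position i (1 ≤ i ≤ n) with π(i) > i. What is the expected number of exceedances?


Write X = Σ_{i=1}^{42} X_i, where X_i = 1_{π(i) > i}.
For each fixed i, π(i) is uniform over {1, …, 42} (marginal of a uniform permutation), so P[π(i) > i] = (n − i)/n. Summing: Σ_{i=1}^{42} (n − i)/n = (0 + 1 + … + 41)/42 = 42(42 − 1)/(2·42) = (42 − 1)/2.
Hence E[X] = Σ_{i=1}^{42} (42 − i)/42 = 41/2 ≈ 20.500000.

E[X] = 41/2 = 20.500000.


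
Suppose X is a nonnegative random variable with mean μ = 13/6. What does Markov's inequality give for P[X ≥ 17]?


μ = E[X] = 13/6, a = 17.
Markov: P[X ≥ 17] ≤ μ/a = (13/6)/17 = 13/102.
Numerically: ≈ 0.1275.
(Since a = 17 > μ = 2.1667, the bound 13/102 is < 1 and informative.)

P[X ≥ 17] ≤ 13/102 ≈ 0.1275.


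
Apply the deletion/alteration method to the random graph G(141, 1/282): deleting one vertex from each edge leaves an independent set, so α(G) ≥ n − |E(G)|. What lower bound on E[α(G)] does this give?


E[|E(G)|] = C(141, 2)·p = 9870 · (1/282) = 35.
E[α(G)] ≥ n − E[|E(G)|] = 141 − 35 = 106.
Numerically: ≈ 106.000.
(This is only a lower bound; the true E[α(G)] may be larger.)

E[α(G)] ≥ 106 ≈ 106.000.


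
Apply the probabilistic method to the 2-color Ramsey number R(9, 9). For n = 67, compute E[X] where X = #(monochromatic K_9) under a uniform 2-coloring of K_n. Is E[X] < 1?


E[X] = C(67, 9) · 2^{1 − 36} = 42757703560 · 2^{−35} = 42757703560/34359738368.
As a reduced fraction: E[X] = 5344712945/4294967296 ≈ 1.2444130.
Is E[X] < 1? NO.
Since E[X] ≥ 1, the first-moment bound is inconclusive at n = 67; it does NOT by itself certify R(9, 9) > 67.

E[X] = 5344712945/4294967296 ≈ 1.2444130; E[X] ≥ 1; first-moment method inconclusive here.


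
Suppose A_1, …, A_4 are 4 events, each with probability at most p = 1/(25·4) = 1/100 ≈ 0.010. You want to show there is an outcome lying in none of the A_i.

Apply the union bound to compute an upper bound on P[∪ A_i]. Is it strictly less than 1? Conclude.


Union bound: P[∪_{i=1}^{4} A_i] ≤ Σ_i P[A_i] ≤ 4·p = 4·(1/100) = 1/25.
Numerically: 1/25 ≈ 0.040.
Is 1/25 < 1? YES.
Since P[∪ A_i] ≤ 1/25 < 1, the complement has P[∩ A_i^c] ≥ 1 − 1/25 = 24/25 > 0, so some outcome avoids every A_i.

4·p = 1/25 ≈ 0.040; existence CERTIFIED by the union bound.
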